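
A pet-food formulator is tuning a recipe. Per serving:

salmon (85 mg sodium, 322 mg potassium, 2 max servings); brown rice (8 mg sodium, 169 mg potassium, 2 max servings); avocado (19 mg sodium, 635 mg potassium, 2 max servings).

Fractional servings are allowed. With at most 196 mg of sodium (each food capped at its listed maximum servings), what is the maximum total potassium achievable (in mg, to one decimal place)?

2145.9 mg

Potassium per mg sodium: avocado 33.42, brown rice 21.12, salmon 3.788.
Take 2 servings of avocado: uses 38 mg sodium, +1270.0 mg potassium (running total 1270.0 mg).
Take 2 servings of brown rice: uses 16 mg sodium, +338.0 mg potassium (running total 1608.0 mg).
Take 1.671 servings of salmon: uses 142 mg sodium, +537.9 mg potassium (running total 2145.9 mg).
Greedy by best ratio exhausts the sodium allowance optimally: 2145.9 mg.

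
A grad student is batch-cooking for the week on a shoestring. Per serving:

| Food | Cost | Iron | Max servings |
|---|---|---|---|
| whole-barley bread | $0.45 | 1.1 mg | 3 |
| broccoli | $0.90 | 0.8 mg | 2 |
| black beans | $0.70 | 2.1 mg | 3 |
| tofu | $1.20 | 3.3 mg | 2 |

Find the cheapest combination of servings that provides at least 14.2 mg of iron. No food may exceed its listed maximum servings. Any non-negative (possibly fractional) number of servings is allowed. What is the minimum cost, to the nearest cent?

Cost per mg of iron: black beans $0.3333, tofu $0.3636, whole-barley bread $0.4091, broccoli $1.1250.
Take 3 servings of black beans: +6.3 mg iron for $2.10 (total $2.10, still need 7.9 mg).
Take 2 servings of tofu: +6.6 mg iron for $2.40 (total $4.50, still need 1.3 mg).
Take 1.182 servings of whole-barley bread: +1.3 mg iron for $0.53 (total $5.03, still need 0.0 mg).
Filling from the cheapest source first is optimal under one linear minimum: $5.03.

$5.03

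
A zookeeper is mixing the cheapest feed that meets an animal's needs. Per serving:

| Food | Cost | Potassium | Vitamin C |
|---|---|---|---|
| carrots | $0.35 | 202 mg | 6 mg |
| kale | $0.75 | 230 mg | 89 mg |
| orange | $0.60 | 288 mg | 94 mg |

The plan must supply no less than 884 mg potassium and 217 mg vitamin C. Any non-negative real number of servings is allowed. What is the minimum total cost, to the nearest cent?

$1.76

At the optimum either one food covers both requirements or two foods hit both targets exactly; no other combination can be cheaper.
carrots only: max(884/202, 217/6) = 36.17 servings → $12.66.
kale only: max(884/230, 217/89) = 3.843 servings → $2.88.
orange only: max(884/288, 217/94) = 3.069 servings → $1.84.
carrots + kale with both tight: 1.733 servings and 2.321 servings → $2.35.
carrots + orange with both tight: 1.194 servings and 2.232 servings → $1.76.
kale + orange: the both-tight solution has a negative serving — not a feasible corner.
The minimum over all feasible corners is $1.76.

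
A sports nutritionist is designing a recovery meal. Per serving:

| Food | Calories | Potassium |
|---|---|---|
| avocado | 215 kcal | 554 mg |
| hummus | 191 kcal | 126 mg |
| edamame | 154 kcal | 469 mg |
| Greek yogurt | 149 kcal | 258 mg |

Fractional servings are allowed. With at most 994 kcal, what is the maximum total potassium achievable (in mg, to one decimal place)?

3027.2 mg

Potassium per kcal: edamame 3.045, avocado 2.577, Greek yogurt 1.732, hummus 0.6597.
With no serving limits, spend the whole calories allowance on edamame: 994 kcal / 154 kcal × 469 mg = 3027.2 mg.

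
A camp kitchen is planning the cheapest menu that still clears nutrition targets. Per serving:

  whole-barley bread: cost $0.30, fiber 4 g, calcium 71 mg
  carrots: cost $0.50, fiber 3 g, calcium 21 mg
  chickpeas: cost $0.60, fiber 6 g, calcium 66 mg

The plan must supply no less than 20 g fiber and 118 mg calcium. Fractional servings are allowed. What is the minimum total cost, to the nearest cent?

$1.50

This is a tiny linear program; its minimum lies at a vertex of the feasible set. List the vertices and price them.
whole-barley bread only: max(20/4, 118/71) = 5 servings → $1.50.
carrots only: max(20/3, 118/21) = 6.667 servings → $3.33.
chickpeas only: max(20/6, 118/66) = 3.333 servings → $2.00.
whole-barley bread + carrots with both targets exact would need a negative amount; discard.
whole-barley bread + chickpeas: the both-tight solution has a negative serving — not a feasible corner.
carrots + chickpeas: the both-tight solution has a negative serving — not a feasible corner.
Cheapest feasible corner: $1.50.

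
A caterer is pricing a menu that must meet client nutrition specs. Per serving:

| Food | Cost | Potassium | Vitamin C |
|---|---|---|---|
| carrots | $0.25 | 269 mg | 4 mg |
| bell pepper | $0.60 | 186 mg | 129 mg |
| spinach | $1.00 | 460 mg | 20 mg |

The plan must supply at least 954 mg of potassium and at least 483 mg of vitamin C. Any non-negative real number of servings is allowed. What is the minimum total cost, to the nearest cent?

$2.47

Two binding constraints pin down two serving amounts, so the optimal mix uses at most two foods. The candidates are each food alone (scaled to the tighter of potassium/vitamin C) and each pair with both constraints tight.
carrots only: max(954/269, 483/4) = 120.8 servings → $30.19.
bell pepper only: max(954/186, 483/129) = 5.129 servings → $3.08.
spinach only: max(954/460, 483/20) = 24.15 servings → $24.15.
carrots + bell pepper with both tight: 0.9785 servings and 3.714 servings → $2.47.
carrots + spinach: intersection lies outside the first quadrant.
bell pepper + spinach with both tight: 3.652 servings and 0.5974 servings → $2.79.
Cheapest feasible corner: $2.47.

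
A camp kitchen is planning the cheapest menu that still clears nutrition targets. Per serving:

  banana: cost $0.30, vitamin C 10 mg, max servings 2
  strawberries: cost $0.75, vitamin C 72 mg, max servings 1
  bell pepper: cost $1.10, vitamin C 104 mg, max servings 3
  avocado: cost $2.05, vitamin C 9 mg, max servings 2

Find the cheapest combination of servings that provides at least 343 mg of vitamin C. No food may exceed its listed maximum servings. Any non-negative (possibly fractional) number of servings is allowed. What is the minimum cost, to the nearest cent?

Cost per mg of vitamin C: strawberries $0.0104, bell pepper $0.0106, banana $0.0300, avocado $0.2278.
Take 1 serving of strawberries: +72.0 mg vitamin C for $0.75 (total $0.75, still need 271.0 mg).
Take 2.606 servings of bell pepper: +271.0 mg vitamin C for $2.87 (total $3.62, still need 0.0 mg).
Greedy by cheapest-per-mg is optimal for a single linear constraint, so the minimum cost is $3.62.

$3.62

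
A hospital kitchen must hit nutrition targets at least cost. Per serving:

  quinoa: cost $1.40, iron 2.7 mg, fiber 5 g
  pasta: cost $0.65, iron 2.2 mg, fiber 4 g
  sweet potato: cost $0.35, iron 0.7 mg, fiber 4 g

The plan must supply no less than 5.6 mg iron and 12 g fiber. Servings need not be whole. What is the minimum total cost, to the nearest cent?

With two linear requirements the optimum uses one or two foods; enumerate the corners.
quinoa only: max(5.6/2.7, 12/5) = 2.4 servings → $3.36.
pasta only: max(5.6/2.2, 12/4) = 3 servings → $1.95.
sweet potato only: max(5.6/0.7, 12/4) = 8 servings → $2.80.
quinoa + pasta with both targets exact would need a negative amount; discard.
quinoa + sweet potato with both tight: 1.918 servings and 0.6027 servings → $2.90.
pasta + sweet potato with both tight: 2.333 servings and 0.6667 servings → $1.75.
So the least-cost plan costs $1.75.

$1.75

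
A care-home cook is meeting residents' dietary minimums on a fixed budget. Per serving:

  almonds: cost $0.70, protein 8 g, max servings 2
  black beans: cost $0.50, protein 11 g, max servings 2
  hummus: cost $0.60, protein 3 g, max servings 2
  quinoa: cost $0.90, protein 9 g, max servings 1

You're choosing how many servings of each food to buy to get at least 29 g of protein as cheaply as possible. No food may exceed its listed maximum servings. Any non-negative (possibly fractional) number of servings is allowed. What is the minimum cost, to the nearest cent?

$1.61

Cost per g of protein: black beans $0.0455, almonds $0.0875, quinoa $0.1000, hummus $0.2000.
Take 2 servings of black beans: +22.0 g protein for $1.00 (total $1.00, still need 7.0 g).
Take 0.875 servings of almonds: +7.0 g protein for $0.61 (total $1.61, still need 0.0 g).
Filling from the cheapest source first is optimal under one linear minimum: $1.61.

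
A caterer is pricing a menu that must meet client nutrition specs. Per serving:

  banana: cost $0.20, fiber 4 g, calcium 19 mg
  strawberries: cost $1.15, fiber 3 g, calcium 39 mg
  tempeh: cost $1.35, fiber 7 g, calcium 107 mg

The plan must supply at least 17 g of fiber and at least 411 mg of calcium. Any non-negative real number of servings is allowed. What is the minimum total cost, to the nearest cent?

$4.33

banana only: max(17/4, 411/19) = 21.63 servings → $4.33.
strawberries only: max(17/3, 411/39) = 10.54 servings → $12.12.
tempeh only: max(17/7, 411/107) = 3.841 servings → $5.19.
banana + strawberries: the both-tight solution has a negative serving — not a feasible corner.
banana + tempeh: the both-tight solution has a negative serving — not a feasible corner.
strawberries + tempeh: intersection lies outside the first quadrant.
The minimum over all feasible corners is $4.33.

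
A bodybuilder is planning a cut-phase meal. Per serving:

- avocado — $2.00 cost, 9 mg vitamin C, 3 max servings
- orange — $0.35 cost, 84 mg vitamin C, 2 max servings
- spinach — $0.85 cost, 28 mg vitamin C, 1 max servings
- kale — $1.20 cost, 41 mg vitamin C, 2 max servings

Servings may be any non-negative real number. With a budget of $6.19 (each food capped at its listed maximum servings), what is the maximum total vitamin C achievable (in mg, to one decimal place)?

Vitamin C per dollar: orange 240, kale 34.17, spinach 32.94, avocado 4.5.
Take 2 servings of orange: spends $0.70, +168.0 mg vitamin C (running total 168.0 mg).
Take 2 servings of kale: spends $2.40, +82.0 mg vitamin C (running total 250.0 mg).
Take 1 serving of spinach: spends $0.85, +28.0 mg vitamin C (running total 278.0 mg).
Take 1.12 servings of avocado: spends $2.24, +10.1 mg vitamin C (running total 288.1 mg).
Filling greedily by vitamin C-per-dollar is optimal for one linear limit, giving 288.1 mg.

288.1 mg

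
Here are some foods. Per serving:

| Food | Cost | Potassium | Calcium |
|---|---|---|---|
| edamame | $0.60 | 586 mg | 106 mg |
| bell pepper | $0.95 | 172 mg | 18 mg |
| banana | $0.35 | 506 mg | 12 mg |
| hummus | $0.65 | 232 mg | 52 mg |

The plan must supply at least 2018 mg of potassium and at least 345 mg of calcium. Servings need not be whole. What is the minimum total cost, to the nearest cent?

$2.02

edamame only: max(2018/586, 345/106) = 3.444 servings → $2.07.
bell pepper only: max(2018/172, 345/18) = 19.17 servings → $18.21.
banana only: max(2018/506, 345/12) = 28.75 servings → $10.06.
hummus only: max(2018/232, 345/52) = 8.698 servings → $5.65.
edamame + bell pepper with both tight: 2.995 servings and 1.528 servings → $3.25.
edamame + banana with both tight: 3.226 servings and 0.2519 servings → $2.02.
edamame + hummus with both targets exact would need a negative amount; discard.
bell pepper + banana: intersection lies outside the first quadrant.
bell pepper + hummus with both tight: 5.221 servings and 4.827 servings → $8.10.
banana + hummus with both tight: 1.058 servings and 6.39 servings → $4.52.
So the least-cost plan costs $2.02.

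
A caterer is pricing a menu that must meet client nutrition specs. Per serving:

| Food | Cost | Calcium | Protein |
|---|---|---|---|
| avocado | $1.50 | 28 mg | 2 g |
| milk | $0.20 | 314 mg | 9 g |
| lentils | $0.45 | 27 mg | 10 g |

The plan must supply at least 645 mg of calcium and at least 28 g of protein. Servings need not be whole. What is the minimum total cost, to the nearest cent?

$0.62

For a min-cost LP with two ≥-constraints, a basic feasible solution has at most two positive variables.
avocado only: max(645/28, 28/2) = 23.04 servings → $34.55.
milk only: max(645/314, 28/9) = 3.111 servings → $0.62.
lentils only: max(645/27, 28/10) = 23.89 servings → $10.75.
avocado + milk with both tight: 7.944 servings and 1.346 servings → $12.19.
avocado + lentils: intersection lies outside the first quadrant.
milk + lentils with both tight: 1.965 servings and 1.031 servings → $0.86.
The minimum over all feasible corners is $0.62.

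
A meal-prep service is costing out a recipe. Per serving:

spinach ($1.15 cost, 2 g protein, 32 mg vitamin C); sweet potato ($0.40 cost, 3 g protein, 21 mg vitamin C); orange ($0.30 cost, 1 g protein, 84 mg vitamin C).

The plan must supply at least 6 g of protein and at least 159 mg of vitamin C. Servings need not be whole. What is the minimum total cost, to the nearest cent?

$1.05

For a min-cost LP with two ≥-constraints, a basic feasible solution has at most two positive variables.
spinach only: max(6/2, 159/32) = 4.969 servings → $5.71.
sweet potato only: max(6/3, 159/21) = 7.571 servings → $3.03.
orange only: max(6/1, 159/84) = 6 servings → $1.80.
spinach + sweet potato: intersection lies outside the first quadrant.
spinach + orange with both tight: 2.537 servings and 0.9265 servings → $3.20.
sweet potato + orange with both tight: 1.494 servings and 1.519 servings → $1.05.
So the least-cost plan costs $1.05.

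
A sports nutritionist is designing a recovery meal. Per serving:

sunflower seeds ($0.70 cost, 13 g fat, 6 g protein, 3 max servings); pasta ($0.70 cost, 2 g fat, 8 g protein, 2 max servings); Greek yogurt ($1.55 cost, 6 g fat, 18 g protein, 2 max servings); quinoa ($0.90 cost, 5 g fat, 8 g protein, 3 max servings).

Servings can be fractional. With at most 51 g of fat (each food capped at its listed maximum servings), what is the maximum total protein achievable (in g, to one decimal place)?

85.2 g

Protein per g fat: pasta 4, Greek yogurt 3, quinoa 1.6, sunflower seeds 0.4615.
Take 2 servings of pasta: uses 4 g fat, +16.0 g protein (running total 16.0 g).
Take 2 servings of Greek yogurt: uses 12 g fat, +36.0 g protein (running total 52.0 g).
Take 3 servings of quinoa: uses 15 g fat, +24.0 g protein (running total 76.0 g).
Take 1.538 servings of sunflower seeds: uses 20 g fat, +9.2 g protein (running total 85.2 g).
Greedy by best ratio exhausts the fat allowance optimally: 85.2 g.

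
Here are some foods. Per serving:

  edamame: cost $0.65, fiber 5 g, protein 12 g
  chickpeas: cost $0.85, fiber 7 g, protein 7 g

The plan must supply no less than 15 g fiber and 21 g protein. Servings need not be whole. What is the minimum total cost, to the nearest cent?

An LP optimum is at a vertex; with two nutrient constraints at most two foods are used. Check each candidate.
edamame only: max(15/5, 21/12) = 3 servings → $1.95.
chickpeas only: max(15/7, 21/7) = 3 servings → $2.55.
edamame + chickpeas with both tight: 0.8571 servings and 1.531 servings → $1.86.
Cheapest feasible corner: $1.86.

$1.86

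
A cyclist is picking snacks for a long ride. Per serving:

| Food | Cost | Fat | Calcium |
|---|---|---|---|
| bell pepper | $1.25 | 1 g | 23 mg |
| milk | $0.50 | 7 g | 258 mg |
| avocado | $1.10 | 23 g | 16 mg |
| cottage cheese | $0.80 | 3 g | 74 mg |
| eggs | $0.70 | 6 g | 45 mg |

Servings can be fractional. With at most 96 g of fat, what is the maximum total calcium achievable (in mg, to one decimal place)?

Calcium per g fat: milk 36.86, cottage cheese 24.67, bell pepper 23, eggs 7.5, avocado 0.6957.
With no serving limits, spend the whole fat allowance on milk: 96 g / 7 g × 258 mg = 3538.3 mg.

3538.3 mg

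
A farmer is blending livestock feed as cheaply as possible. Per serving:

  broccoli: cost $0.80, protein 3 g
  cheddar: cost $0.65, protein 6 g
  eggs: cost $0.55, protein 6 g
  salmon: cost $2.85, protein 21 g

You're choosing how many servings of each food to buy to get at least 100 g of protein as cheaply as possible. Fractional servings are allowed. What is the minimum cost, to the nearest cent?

$9.17

Cost per g of protein: eggs $0.0917, cheddar $0.1083, salmon $0.1357, broccoli $0.2667.
With no serving limits, use only eggs: 100 g / 6 g = 16.67 servings × $0.55 = $9.17.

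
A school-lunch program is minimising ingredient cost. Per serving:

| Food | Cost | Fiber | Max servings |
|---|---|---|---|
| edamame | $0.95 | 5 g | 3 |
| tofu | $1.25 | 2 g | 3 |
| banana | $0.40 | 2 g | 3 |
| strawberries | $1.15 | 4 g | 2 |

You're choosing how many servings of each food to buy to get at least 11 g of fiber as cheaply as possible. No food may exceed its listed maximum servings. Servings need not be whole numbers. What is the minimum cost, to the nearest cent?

Cost per g of fiber: edamame $0.1900, banana $0.2000, strawberries $0.2875, tofu $0.6250.
Take 2.2 servings of edamame: +11.0 g fiber for $2.09 (total $2.09, still need 0.0 g).
Filling from the cheapest source first is optimal under one linear minimum: $2.09.

$2.09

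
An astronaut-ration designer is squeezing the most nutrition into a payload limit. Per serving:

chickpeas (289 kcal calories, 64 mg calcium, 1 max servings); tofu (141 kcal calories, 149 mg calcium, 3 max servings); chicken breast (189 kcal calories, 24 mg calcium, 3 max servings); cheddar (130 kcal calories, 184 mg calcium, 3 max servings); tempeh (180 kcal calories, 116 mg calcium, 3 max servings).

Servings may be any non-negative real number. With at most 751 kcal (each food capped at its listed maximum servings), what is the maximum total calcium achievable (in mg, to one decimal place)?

933.5 mg

Calcium per kcal: cheddar 1.415, tofu 1.057, tempeh 0.6444, chickpeas 0.2215, chicken breast 0.127.
Take 3 servings of cheddar: uses 390 kcal, +552.0 mg calcium (running total 552.0 mg).
Take 2.56 servings of tofu: uses 361 kcal, +381.5 mg calcium (running total 933.5 mg).
Greedy by best ratio exhausts the calories allowance optimally: 933.5 mg.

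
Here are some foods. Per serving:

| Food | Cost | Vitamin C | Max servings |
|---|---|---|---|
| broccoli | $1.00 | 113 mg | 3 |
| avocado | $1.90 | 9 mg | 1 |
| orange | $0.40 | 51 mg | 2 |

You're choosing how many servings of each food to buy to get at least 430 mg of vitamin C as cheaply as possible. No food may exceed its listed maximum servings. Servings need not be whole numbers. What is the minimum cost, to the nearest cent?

$3.70

Cost per mg of vitamin C: orange $0.0078, broccoli $0.0088, avocado $0.2111.
Take 2 servings of orange: +102.0 mg vitamin C for $0.80 (total $0.80, still need 328.0 mg).
Take 2.903 servings of broccoli: +328.0 mg vitamin C for $2.90 (total $3.70, still need 0.0 mg).
Filling from the cheapest source first is optimal under one linear minimum: $3.70.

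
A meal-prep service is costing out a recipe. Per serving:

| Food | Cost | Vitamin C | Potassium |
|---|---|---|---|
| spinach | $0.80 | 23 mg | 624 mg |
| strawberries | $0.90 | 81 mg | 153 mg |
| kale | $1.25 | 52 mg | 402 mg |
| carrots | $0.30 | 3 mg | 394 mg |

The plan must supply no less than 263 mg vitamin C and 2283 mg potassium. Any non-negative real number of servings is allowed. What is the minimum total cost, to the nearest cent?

spinach only: max(263/23, 2283/624) = 11.43 servings → $9.15.
strawberries only: max(263/81, 2283/153) = 14.92 servings → $13.43.
kale only: max(263/52, 2283/402) = 5.679 servings → $7.10.
carrots only: max(263/3, 2283/394) = 87.67 servings → $26.30.
spinach + strawberries with both tight: 3.077 servings and 2.373 servings → $4.60.
spinach + kale with both tight: 0.5599 servings and 4.81 servings → $6.46.
spinach + carrots: the both-tight solution has a negative serving — not a feasible corner.
strawberries + kale: the both-tight solution has a negative serving — not a feasible corner.
strawberries + carrots with both tight: 3.077 servings and 4.6 servings → $4.15.
kale + carrots with both tight: 5.019 servings and 0.6737 servings → $6.48.
The minimum over all feasible corners is $4.15.

$4.15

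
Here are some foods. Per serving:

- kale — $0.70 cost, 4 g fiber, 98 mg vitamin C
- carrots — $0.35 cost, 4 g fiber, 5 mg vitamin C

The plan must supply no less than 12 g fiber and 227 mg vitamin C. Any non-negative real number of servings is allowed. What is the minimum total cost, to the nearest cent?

$1.85

For a min-cost LP with two ≥-constraints, a basic feasible solution has at most two positive variables.
kale only: max(12/4, 227/98) = 3 servings → $2.10.
carrots only: max(12/4, 227/5) = 45.4 servings → $15.89.
kale + carrots with both tight: 2.28 servings and 0.7204 servings → $1.85.
The minimum over all feasible corners is $1.85.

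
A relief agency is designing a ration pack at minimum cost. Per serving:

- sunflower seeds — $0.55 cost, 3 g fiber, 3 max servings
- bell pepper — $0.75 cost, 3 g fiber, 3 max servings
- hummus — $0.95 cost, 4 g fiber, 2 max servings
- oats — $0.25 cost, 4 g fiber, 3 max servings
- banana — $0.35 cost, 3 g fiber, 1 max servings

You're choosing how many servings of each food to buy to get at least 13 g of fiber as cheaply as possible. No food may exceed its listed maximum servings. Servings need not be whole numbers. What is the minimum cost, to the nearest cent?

$0.87

Cost per g of fiber: oats $0.0625, banana $0.1167, sunflower seeds $0.1833, hummus $0.2375, bell pepper $0.2500.
Take 3 servings of oats: +12.0 g fiber for $0.75 (total $0.75, still need 1.0 g).
Take 0.3333 servings of banana: +1.0 g fiber for $0.12 (total $0.87, still need 0.0 g).
Greedy by cheapest-per-g is optimal for a single linear constraint, so the minimum cost is $0.87.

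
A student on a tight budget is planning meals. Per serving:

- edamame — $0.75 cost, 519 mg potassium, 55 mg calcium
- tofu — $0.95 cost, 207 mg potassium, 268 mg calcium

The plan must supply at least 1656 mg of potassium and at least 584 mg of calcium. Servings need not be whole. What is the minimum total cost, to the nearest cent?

With two linear requirements the optimum uses one or two foods; enumerate the corners.
edamame only: max(1656/519, 584/55) = 10.62 servings → $7.96.
tofu only: max(1656/207, 584/268) = 8 servings → $7.60.
edamame + tofu with both tight: 2.529 servings and 1.66 servings → $3.47.
So the least-cost plan costs $3.47.

$3.47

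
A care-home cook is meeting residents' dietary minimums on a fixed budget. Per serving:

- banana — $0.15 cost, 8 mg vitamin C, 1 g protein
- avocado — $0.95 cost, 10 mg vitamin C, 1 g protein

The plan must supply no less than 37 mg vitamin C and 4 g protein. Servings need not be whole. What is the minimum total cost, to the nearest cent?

This is a tiny linear program; its minimum lies at a vertex of the feasible set. List the vertices and price them.
banana only: max(37/8, 4/1) = 4.625 servings → $0.69.
avocado only: max(37/10, 4/1) = 4 servings → $3.80.
banana + avocado with both tight: 1.5 servings and 2.5 servings → $2.60.
So the least-cost plan costs $0.69.

$0.69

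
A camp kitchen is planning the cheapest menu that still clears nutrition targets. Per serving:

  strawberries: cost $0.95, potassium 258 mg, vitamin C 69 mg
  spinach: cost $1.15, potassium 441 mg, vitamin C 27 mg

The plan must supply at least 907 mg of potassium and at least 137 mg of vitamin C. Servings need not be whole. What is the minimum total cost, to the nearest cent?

$2.79

With two linear requirements the optimum uses one or two foods; enumerate the corners.
strawberries only: max(907/258, 137/69) = 3.516 servings → $3.34.
spinach only: max(907/441, 137/27) = 5.074 servings → $5.84.
strawberries + spinach with both tight: 1.531 servings and 1.161 servings → $2.79.
The minimum over all feasible corners is $2.79.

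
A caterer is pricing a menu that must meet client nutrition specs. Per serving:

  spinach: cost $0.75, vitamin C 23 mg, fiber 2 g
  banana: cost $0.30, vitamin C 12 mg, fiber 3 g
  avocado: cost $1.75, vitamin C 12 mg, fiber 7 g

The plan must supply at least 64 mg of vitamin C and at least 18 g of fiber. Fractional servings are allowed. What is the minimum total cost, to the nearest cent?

spinach only: max(64/23, 18/2) = 9 servings → $6.75.
banana only: max(64/12, 18/3) = 6 servings → $1.80.
avocado only: max(64/12, 18/7) = 5.333 servings → $9.33.
spinach + banana with both targets exact would need a negative amount; discard.
spinach + avocado with both tight: 1.693 servings and 2.088 servings → $4.92.
banana + avocado with both tight: 4.833 servings and 0.5 servings → $2.33.
So the least-cost plan costs $1.80.

$1.80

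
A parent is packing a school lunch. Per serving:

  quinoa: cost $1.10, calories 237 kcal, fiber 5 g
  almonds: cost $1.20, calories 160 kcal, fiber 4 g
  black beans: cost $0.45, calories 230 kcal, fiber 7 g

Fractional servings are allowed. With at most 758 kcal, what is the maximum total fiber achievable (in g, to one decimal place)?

23.1 g

Fiber per kcal: black beans 0.03043, almonds 0.025, quinoa 0.0211.
With no serving limits, spend the whole calories allowance on black beans: 758 kcal / 230 kcal × 7 g = 23.1 g.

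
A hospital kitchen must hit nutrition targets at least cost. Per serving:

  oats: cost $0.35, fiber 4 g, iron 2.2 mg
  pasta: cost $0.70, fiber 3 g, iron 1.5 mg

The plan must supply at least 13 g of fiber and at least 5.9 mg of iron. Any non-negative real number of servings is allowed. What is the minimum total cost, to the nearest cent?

The cheapest plan sits at a corner of the feasible region — with two constraints it uses at most two foods.
oats only: max(13/4, 5.9/2.2) = 3.25 servings → $1.14.
pasta only: max(13/3, 5.9/1.5) = 4.333 servings → $3.03.
oats + pasta: the both-tight solution has a negative serving — not a feasible corner.
Cheapest feasible corner: $1.14.

$1.14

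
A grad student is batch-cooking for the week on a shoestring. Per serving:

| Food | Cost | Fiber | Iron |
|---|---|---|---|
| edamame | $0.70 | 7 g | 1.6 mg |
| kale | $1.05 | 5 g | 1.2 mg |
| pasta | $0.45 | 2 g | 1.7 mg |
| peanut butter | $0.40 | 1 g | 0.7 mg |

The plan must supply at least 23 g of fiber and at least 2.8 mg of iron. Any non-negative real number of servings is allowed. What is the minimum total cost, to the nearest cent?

$2.30

A basic optimal solution has at most two foods positive. Try each food alone and each pair with both targets met exactly.
edamame only: max(23/7, 2.8/1.6) = 3.286 servings → $2.30.
kale only: max(23/5, 2.8/1.2) = 4.6 servings → $4.83.
pasta only: max(23/2, 2.8/1.7) = 11.5 servings → $5.17.
peanut butter only: max(23/1, 2.8/0.7) = 23 servings → $9.20.
edamame + kale with both targets exact would need a negative amount; discard.
edamame + pasta: intersection lies outside the first quadrant.
edamame + peanut butter: intersection lies outside the first quadrant.
kale + pasta with both targets exact would need a negative amount; discard.
kale + peanut butter: the both-tight solution has a negative serving — not a feasible corner.
pasta + peanut butter: the both-tight solution has a negative serving — not a feasible corner.
So the least-cost plan costs $2.30.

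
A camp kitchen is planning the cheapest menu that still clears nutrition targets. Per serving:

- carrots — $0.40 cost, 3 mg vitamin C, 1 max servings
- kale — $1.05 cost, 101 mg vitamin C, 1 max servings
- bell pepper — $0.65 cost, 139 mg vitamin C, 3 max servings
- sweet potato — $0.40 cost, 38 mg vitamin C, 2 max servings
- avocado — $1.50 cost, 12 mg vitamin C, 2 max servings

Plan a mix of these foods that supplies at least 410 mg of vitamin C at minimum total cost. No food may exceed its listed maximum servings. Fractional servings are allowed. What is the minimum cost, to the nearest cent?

Cost per mg of vitamin C: bell pepper $0.0047, kale $0.0104, sweet potato $0.0105, avocado $0.1250, carrots $0.1333.
Take 2.95 servings of bell pepper: +410.0 mg vitamin C for $1.92 (total $1.92, still need 0.0 mg).
Filling from the cheapest source first is optimal under one linear minimum: $1.92.

$1.92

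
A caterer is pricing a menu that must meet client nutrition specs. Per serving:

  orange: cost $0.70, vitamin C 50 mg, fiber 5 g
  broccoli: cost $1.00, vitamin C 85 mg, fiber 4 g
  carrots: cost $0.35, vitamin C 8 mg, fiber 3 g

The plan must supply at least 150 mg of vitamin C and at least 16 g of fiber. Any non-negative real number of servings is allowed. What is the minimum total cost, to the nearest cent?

At the optimum either one food covers both requirements or two foods hit both targets exactly; no other combination can be cheaper.
orange only: max(150/50, 16/5) = 3.2 servings → $2.24.
broccoli only: max(150/85, 16/4) = 4 servings → $4.00.
carrots only: max(150/8, 16/3) = 18.75 servings → $6.56.
orange + broccoli: the both-tight solution has a negative serving — not a feasible corner.
orange + carrots with both tight: 2.927 servings and 0.4545 servings → $2.21.
broccoli + carrots with both tight: 1.444 servings and 3.408 servings → $2.64.
The minimum over all feasible corners is $2.21.

$2.21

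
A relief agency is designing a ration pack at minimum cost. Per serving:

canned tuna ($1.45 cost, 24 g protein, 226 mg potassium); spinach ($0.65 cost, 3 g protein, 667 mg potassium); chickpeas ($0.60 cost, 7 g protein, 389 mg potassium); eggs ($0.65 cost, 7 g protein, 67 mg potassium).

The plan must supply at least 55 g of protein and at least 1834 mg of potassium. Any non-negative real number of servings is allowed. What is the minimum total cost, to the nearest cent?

For a min-cost LP with two ≥-constraints, a basic feasible solution has at most two positive variables.
canned tuna only: max(55/24, 1834/226) = 8.115 servings → $11.77.
spinach only: max(55/3, 1834/667) = 18.33 servings → $11.92.
chickpeas only: max(55/7, 1834/389) = 7.857 servings → $4.71.
eggs only: max(55/7, 1834/67) = 27.37 servings → $17.79.
canned tuna + spinach with both tight: 2.034 servings and 2.06 servings → $4.29.
canned tuna + chickpeas with both tight: 1.104 servings and 4.074 servings → $4.04.
canned tuna + eggs: intersection lies outside the first quadrant.
spinach + chickpeas: intersection lies outside the first quadrant.
spinach + eggs with both tight: 2.049 servings and 6.979 servings → $5.87.
chickpeas + eggs with both tight: 4.061 servings and 3.796 servings → $4.90.
Cheapest feasible corner: $4.04.

$4.04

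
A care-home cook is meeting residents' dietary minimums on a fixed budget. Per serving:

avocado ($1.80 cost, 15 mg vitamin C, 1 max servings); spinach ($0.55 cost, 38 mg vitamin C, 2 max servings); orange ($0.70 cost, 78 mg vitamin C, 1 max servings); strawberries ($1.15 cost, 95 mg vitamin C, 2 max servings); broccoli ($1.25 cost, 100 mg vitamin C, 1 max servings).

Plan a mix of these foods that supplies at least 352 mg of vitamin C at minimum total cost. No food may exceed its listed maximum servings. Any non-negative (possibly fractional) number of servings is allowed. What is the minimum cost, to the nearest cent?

Cost per mg of vitamin C: orange $0.0090, strawberries $0.0121, broccoli $0.0125, spinach $0.0145, avocado $0.1200.
Take 1 serving of orange: +78.0 mg vitamin C for $0.70 (total $0.70, still need 274.0 mg).
Take 2 servings of strawberries: +190.0 mg vitamin C for $2.30 (total $3.00, still need 84.0 mg).
Take 0.84 servings of broccoli: +84.0 mg vitamin C for $1.05 (total $4.05, still need 0.0 mg).
Filling from the cheapest source first is optimal under one linear minimum: $4.05.

$4.05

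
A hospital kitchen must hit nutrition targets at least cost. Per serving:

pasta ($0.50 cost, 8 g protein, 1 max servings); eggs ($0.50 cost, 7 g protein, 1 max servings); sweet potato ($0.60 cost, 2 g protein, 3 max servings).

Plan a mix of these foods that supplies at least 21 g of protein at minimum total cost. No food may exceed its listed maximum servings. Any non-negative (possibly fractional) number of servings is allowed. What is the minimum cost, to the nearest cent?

Cost per g of protein: pasta $0.0625, eggs $0.0714, sweet potato $0.3000.
Take 1 serving of pasta: +8.0 g protein for $0.50 (total $0.50, still need 13.0 g).
Take 1 serving of eggs: +7.0 g protein for $0.50 (total $1.00, still need 6.0 g).
Take 3 servings of sweet potato: +6.0 g protein for $1.80 (total $2.80, still need 0.0 g).
Filling from the cheapest source first is optimal under one linear minimum: $2.80.

$2.80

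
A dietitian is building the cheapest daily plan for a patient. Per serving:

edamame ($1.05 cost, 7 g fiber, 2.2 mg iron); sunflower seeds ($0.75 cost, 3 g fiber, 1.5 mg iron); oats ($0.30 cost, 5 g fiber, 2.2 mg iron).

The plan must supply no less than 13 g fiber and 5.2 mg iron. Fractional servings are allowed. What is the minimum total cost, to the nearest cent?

$0.78

Two binding constraints pin down two serving amounts, so the optimal mix uses at most two foods. The candidates are each food alone (scaled to the tighter of fiber/iron) and each pair with both constraints tight.
edamame only: max(13/7, 5.2/2.2) = 2.364 servings → $2.48.
sunflower seeds only: max(13/3, 5.2/1.5) = 4.333 servings → $3.25.
oats only: max(13/5, 5.2/2.2) = 2.6 servings → $0.78.
edamame + sunflower seeds with both tight: 1 serving and 2 servings → $2.55.
edamame + oats with both tight: 0.5909 servings and 1.773 servings → $1.15.
sunflower seeds + oats with both targets exact would need a negative amount; discard.
So the least-cost plan costs $0.78.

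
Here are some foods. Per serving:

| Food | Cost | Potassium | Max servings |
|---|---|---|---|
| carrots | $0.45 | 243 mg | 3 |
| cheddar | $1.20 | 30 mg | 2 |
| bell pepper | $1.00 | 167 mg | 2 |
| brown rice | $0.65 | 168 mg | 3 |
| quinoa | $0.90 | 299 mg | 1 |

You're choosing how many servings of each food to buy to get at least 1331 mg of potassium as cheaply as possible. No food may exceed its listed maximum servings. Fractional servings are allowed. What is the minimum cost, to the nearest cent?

Cost per mg of potassium: carrots $0.0019, quinoa $0.0030, brown rice $0.0039, bell pepper $0.0060, cheddar $0.0400.
Take 3 servings of carrots: +729.0 mg potassium for $1.35 (total $1.35, still need 602.0 mg).
Take 1 serving of quinoa: +299.0 mg potassium for $0.90 (total $2.25, still need 303.0 mg).
Take 1.804 servings of brown rice: +303.0 mg potassium for $1.17 (total $3.42, still need 0.0 mg).
Greedy by cheapest-per-mg is optimal for a single linear constraint, so the minimum cost is $3.42.

$3.42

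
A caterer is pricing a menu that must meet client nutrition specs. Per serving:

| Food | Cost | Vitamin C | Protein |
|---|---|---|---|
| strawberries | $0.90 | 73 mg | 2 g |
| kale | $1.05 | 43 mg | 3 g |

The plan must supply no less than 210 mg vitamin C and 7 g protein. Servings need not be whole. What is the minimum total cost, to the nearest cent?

$2.94

Compare the cost at each extreme point of the feasible region.
strawberries only: max(210/73, 7/2) = 3.5 servings → $3.15.
kale only: max(210/43, 7/3) = 4.884 servings → $5.13.
strawberries + kale with both tight: 2.474 servings and 0.6842 servings → $2.94.
So the least-cost plan costs $2.94.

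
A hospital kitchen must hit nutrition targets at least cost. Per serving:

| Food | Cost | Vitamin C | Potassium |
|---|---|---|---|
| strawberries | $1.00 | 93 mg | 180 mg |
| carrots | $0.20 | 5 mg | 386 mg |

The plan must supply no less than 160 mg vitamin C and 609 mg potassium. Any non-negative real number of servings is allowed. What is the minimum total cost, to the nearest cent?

At the optimum either one food covers both requirements or two foods hit both targets exactly; no other combination can be cheaper.
strawberries only: max(160/93, 609/180) = 3.383 servings → $3.38.
carrots only: max(160/5, 609/386) = 32 servings → $6.40.
strawberries + carrots with both tight: 1.678 servings and 0.7954 servings → $1.84.
So the least-cost plan costs $1.84.

$1.84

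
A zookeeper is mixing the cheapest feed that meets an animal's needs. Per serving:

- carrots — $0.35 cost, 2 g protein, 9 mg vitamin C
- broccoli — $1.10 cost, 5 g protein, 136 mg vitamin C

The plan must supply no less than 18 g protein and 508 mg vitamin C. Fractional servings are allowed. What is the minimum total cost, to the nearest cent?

An LP optimum is at a vertex; with two nutrient constraints at most two foods are used. Check each candidate.
carrots only: max(18/2, 508/9) = 56.44 servings → $19.76.
broccoli only: max(18/5, 508/136) = 3.735 servings → $4.11.
carrots + broccoli: the both-tight solution has a negative serving — not a feasible corner.
So the least-cost plan costs $4.11.

$4.11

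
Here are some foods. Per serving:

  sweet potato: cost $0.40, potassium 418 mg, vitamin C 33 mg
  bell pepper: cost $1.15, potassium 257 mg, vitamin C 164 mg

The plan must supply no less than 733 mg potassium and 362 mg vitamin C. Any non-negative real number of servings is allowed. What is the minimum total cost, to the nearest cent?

The cheapest plan sits at a corner of the feasible region — with two constraints it uses at most two foods.
sweet potato only: max(733/418, 362/33) = 10.97 servings → $4.39.
bell pepper only: max(733/257, 362/164) = 2.852 servings → $3.28.
sweet potato + bell pepper with both tight: 0.4524 servings and 2.116 servings → $2.61.
So the least-cost plan costs $2.61.

$2.61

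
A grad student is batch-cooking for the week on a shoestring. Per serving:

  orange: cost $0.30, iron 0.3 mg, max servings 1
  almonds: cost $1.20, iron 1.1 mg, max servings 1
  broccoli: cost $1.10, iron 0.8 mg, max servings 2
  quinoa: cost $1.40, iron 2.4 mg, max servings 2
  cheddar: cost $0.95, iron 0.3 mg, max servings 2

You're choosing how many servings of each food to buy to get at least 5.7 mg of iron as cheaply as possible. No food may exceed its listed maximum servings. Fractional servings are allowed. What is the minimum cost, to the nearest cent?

Cost per mg of iron: quinoa $0.5833, orange $1.0000, almonds $1.0909, broccoli $1.3750, cheddar $3.1667.
Take 2 servings of quinoa: +4.8 mg iron for $2.80 (total $2.80, still need 0.9 mg).
Take 1 serving of orange: +0.3 mg iron for $0.30 (total $3.10, still need 0.6 mg).
Take 0.5455 servings of almonds: +0.6 mg iron for $0.65 (total $3.75, still need 0.0 mg).
Filling from the cheapest source first is optimal under one linear minimum: $3.75.

$3.75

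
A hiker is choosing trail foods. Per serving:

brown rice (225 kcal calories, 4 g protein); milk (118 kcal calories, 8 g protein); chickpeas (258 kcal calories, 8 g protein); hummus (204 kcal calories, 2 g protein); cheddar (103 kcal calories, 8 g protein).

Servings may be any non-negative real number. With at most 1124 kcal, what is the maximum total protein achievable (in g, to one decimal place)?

87.3 g

Protein per kcal: cheddar 0.07767, milk 0.0678, chickpeas 0.03101, brown rice 0.01778, hummus 0.009804.
With no serving limits, spend the whole calories allowance on cheddar: 1124 kcal / 103 kcal × 8 g = 87.3 g.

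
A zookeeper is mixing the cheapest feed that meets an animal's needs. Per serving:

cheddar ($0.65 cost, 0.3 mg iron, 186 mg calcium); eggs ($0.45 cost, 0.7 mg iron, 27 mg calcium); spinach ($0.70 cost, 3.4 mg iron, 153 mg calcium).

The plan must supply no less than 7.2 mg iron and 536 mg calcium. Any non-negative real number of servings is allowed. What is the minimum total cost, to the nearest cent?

$2.21

With two linear requirements the optimum uses one or two foods; enumerate the corners.
cheddar only: max(7.2/0.3, 536/186) = 24 servings → $15.60.
eggs only: max(7.2/0.7, 536/27) = 19.85 servings → $8.93.
spinach only: max(7.2/3.4, 536/153) = 3.503 servings → $2.45.
cheddar + eggs with both tight: 1.481 servings and 9.651 servings → $5.31.
cheddar + spinach with both tight: 1.229 servings and 2.009 servings → $2.21.
eggs + spinach: the both-tight solution has a negative serving — not a feasible corner.
Cheapest feasible corner: $2.21.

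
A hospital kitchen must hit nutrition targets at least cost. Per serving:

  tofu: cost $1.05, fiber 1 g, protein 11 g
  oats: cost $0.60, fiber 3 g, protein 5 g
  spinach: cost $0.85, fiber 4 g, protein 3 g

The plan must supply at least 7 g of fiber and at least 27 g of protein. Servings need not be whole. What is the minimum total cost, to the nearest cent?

At the optimum either one food covers both requirements or two foods hit both targets exactly; no other combination can be cheaper.
tofu only: max(7/1, 27/11) = 7 servings → $7.35.
oats only: max(7/3, 27/5) = 5.4 servings → $3.24.
spinach only: max(7/4, 27/3) = 9 servings → $7.65.
tofu + oats with both tight: 1.643 servings and 1.786 servings → $2.80.
tofu + spinach with both tight: 2.122 servings and 1.22 servings → $3.26.
oats + spinach with both targets exact would need a negative amount; discard.
Cheapest feasible corner: $2.80.

$2.80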